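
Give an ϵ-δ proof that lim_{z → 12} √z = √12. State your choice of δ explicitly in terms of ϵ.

δ = min(12, √12·ϵ)

Fix ϵ > 0. We want δ > 0 such that 0 < |z − 12| < δ implies |√z − √12| < ϵ.
Rationalise: √z − √12 = (z − 12)/(√z + √12), so |√z − √12| = |z − 12|/(√z + √12).
Restrict δ ≤ 12 so that |z − 12| < 12 forces z > 0, and then √z + √12 > √12.
Hence |√z − √12| < |z − 12|/√12, which is < ϵ once |z − 12| < √12·ϵ.
Take δ = min(12, √12·ϵ). If 0 < |z − 12| < δ then z > 0 and |√z − √12| < |z − 12|/√12 < ϵ.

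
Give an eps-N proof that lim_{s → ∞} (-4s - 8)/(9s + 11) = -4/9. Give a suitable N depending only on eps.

N = (28/81)/eps

Let eps > 0 be given. We seek N > 0 such that s > N implies |(-4s - 8)/(9s + 11) + 4/9| < eps.
(-4s - 8)/(9s + 11) + 4/9 = (9(-4s - 8) − (-4)(9s + 11)) / (9(9s + 11)) = -28/(9(9s + 11)).
For s > 0 we have 9s + 11 > 9s, so |(-4s - 8)/(9s + 11) + 4/9| = 28/(9(9s + 11)) < 28/(9·9s) = (28/81)/s.
Thus |(-4s - 8)/(9s + 11) + 4/9| < eps whenever s > (28/81)/eps.
Take N = (28/81)/eps. If s > N then |(-4s - 8)/(9s + 11) + 4/9| < (28/81)/s < eps.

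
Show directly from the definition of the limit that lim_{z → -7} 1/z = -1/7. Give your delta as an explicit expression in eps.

Fix eps > 0. We seek delta > 0 such that 0 < |z + 7| < delta implies |1/z + 1/7| < eps.
|1/z + 1/7| = |-7 − z|/(7·|z|) = |z + 7|/(7|z|).
Restrict delta ≤ 7/2. Then |z + 7| < 7/2 gives |z| > 7/2, so 7|z| > 49/2.
Then |1/z + 1/7| < |z + 7|/(49/2), which is < eps when |z + 7| < (49/2)eps.
Take delta = min(7/2, (49/2)eps). Then 0 < |z + 7| < delta gives both |z + 7| < 7/2 and |z + 7| < (49/2)eps, so |1/z + 1/7| < eps.

delta = min(7/2, (49/2)eps)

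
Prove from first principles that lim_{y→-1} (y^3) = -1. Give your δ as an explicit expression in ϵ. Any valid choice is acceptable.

δ = min(1, ϵ/7)

Suppose ϵ > 0. We seek δ > 0 with 0 < |y + 1| < δ ⇒ |y^3 + 1| < ϵ.
Factor: y^3 + 1 = (y + 1)(y^2 - y + 1), so |y^3 + 1| = |y + 1|·|y^2 - y + 1|.
Restrict δ ≤ 1. Then |y + 1| < 1 gives |y| < 2, so by the triangle inequality |y^2 - y + 1| ≤ 2^2 + 2 + 1 = 7.
Hence |y^3 + 1| ≤ 7|y + 1|, which is < ϵ once |y + 1| < ϵ/7.
Take δ = min(1, ϵ/7). If 0 < |y + 1| < δ then both bounds hold and |y^3 + 1| ≤ 7|y + 1| < 7·(ϵ/7) = ϵ.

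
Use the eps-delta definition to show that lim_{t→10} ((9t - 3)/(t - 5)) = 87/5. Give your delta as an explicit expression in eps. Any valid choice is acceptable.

delta = min(5/2, (25/84)eps)

Fix eps > 0. We want delta > 0 with 0 < |t − 10| < delta ⇒ |(9t - 3)/(t - 5) − (87/5)| < eps.
Combining over a common denominator, (9t - 3)/(t - 5) − (87/5) = [(9t - 3)·5 − 87·(t - 5)] / [5·(t - 5)] = -42(t − 10) / (5(t - 5)).
So |(9t - 3)/(t - 5) − (87/5)| = 42|t − 10| / (5·|t − 5|).
Require delta ≤ 5/2, so |t − 5| ≥ |5| − |t − 10| > 5 − 5/2 = 5/2.
Hence |(9t - 3)/(t - 5) − (87/5)| < 42|t − 10|/(5·(5/2)) = (84/25)|t − 10|, which is < eps once |t − 10| < (25/84)eps.
Take delta = min(5/2, (25/84)eps). Then 0 < |t − 10| < delta forces both bounds, so |(9t - 3)/(t - 5) − (87/5)| < eps.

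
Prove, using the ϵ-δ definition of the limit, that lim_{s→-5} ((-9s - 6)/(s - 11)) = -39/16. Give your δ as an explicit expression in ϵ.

δ = min(8, (128/105)ϵ)

Let ϵ > 0. We want δ > 0 with 0 < |s + 5| < δ ⇒ |(-9s - 6)/(s - 11) + 39/16| < ϵ.
Combining over a common denominator, (-9s - 6)/(s - 11) + 39/16 = [(-9s - 6)·(-16) − 39·(s - 11)] / [(-16)·(s - 11)] = 105(s + 5) / ((-16)(s - 11)).
So |(-9s - 6)/(s - 11) + 39/16| = 105|s + 5| / (16·|s − 11|).
Restrict δ ≤ 8. Then |s + 5| < 8 gives |s − 11| = |(s + 5) + (-16)| ≥ 16 − 8 = 8.
Hence |(-9s - 6)/(s - 11) + 39/16| < 105|s + 5|/(16·8) = (105/128)|s + 5|, which is < ϵ once |s + 5| < (128/105)ϵ.
Take δ = min(8, (128/105)ϵ). Then 0 < |s + 5| < δ forces both bounds, so |(-9s - 6)/(s - 11) + 39/16| < ϵ.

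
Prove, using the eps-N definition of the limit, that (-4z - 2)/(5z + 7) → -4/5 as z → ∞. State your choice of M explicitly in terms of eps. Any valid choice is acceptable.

Let eps > 0 be given. We seek M > 0 such that z > M implies |(-4z - 2)/(5z + 7) + 4/5| < eps.
(-4z - 2)/(5z + 7) + 4/5 = (5(-4z - 2) − (-4)(5z + 7)) / (5(5z + 7)) = 18/(5(5z + 7)).
For z > 0 we have 5z + 7 > 5z, so |(-4z - 2)/(5z + 7) + 4/5| = 18/(5(5z + 7)) < 18/(5·5z) = (18/25)/z.
Thus |(-4z - 2)/(5z + 7) + 4/5| < eps whenever z > (18/25)/eps.
Take M = (18/25)/eps. If z > M then |(-4z - 2)/(5z + 7) + 4/5| < (18/25)/z < eps.

M = (18/25)/eps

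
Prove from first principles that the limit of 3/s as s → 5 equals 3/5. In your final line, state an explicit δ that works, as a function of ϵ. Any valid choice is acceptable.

δ = min(5/2, (25/6)ϵ)

Let ϵ > 0. We seek δ > 0 such that 0 < |s − 5| < δ implies |3/s − (3/5)| < ϵ.
|3/s − (3/5)| = 3·|5 − s|/(5·|s|) = 3|s − 5|/(5|s|).
Restrict δ ≤ 5/2. Then |s − 5| < 5/2 gives |s| > 5/2, so 5|s| > 25/2.
Then |3/s − (3/5)| < 3|s − 5|/(25/2), which is < ϵ when |s − 5| < (25/6)ϵ.
Take δ = min(5/2, (25/6)ϵ). Then 0 < |s − 5| < δ gives both |s − 5| < 5/2 and |s − 5| < (25/6)ϵ, so |3/s − (3/5)| < ϵ.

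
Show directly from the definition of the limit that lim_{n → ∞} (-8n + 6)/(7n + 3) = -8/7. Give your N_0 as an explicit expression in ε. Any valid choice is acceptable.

N_0 = (66/49)/ε

Let ε > 0 be given. For n ≥ 1, |(-8n + 6)/(7n + 3) + 8/7| = |66|/(7(7n + 3)) = 66/(7(7n + 3)).
Since 7n + 3 ≥ 7n for n ≥ 1, this is ≤ 66/(7·7n) = (66/49)/n.
So |(-8n + 6)/(7n + 3) + 8/7| < ε whenever n > (66/49)/ε.
Take N_0 = (66/49)/ε. If n > N_0 then |(-8n + 6)/(7n + 3) + 8/7| ≤ (66/49)/n < ε.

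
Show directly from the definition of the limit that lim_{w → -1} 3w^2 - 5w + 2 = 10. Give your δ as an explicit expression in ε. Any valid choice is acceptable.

δ = min(2, ε/17)

Suppose ε > 0. We want δ > 0 such that 0 < |w + 1| < δ implies |(3w^2 - 5w + 2) − 10| < ε.
(3w^2 - 5w + 2) − 10 = 3w^2 - 5w - 8 = (w + 1)(3w - 8).
So |(3w^2 - 5w + 2) − 10| = |w + 1|·|3w - 8|.
Assume first that |w + 1| < 2, so |w| < 3. Then |3w - 8| ≤ 3·3 + 8 = 17.
Hence |(3w^2 - 5w + 2) − 10| ≤ 17|w + 1| < ε provided |w + 1| < ε/17.
Choosing δ = min(2, ε/17) ensures both conditions, hence |(3w^2 - 5w + 2) − 10| < ε.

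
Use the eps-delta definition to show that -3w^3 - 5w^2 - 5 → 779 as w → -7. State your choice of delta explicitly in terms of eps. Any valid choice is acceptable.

delta = min(1, eps/432)

Let eps > 0 be given. We want delta > 0 such that 0 < |w + 7| < delta implies |(-3w^3 - 5w^2 - 5) − 779| < eps.
(-3w^3 - 5w^2 - 5) − 779 = -3w^3 - 5w^2 - 784 = (w + 7)(-3w^2 + 16w - 112).
So |(-3w^3 - 5w^2 - 5) − 779| = |w + 7|·|-3w^2 + 16w - 112|.
Assume first that |w + 7| < 1, so |w| < 8. Then |-3w^2 + 16w - 112| ≤ 3·8^2 + 16·8 + 112 = 432.
Hence |(-3w^3 - 5w^2 - 5) − 779| ≤ 432|w + 7| < eps provided |w + 7| < eps/432.
Take delta = min(1, eps/432). Then 0 < |w + 7| < delta gives both |w + 7| < 1 and |w + 7| < eps/432, so |(-3w^3 - 5w^2 - 5) − 779| < eps.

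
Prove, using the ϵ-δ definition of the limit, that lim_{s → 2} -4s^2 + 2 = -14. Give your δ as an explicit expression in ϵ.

Fix ϵ > 0. We want δ > 0 such that 0 < |s − 2| < δ implies |(-4s^2 + 2) + 14| < ϵ.
(-4s^2 + 2) + 14 = -4s^2 + 16 = (s − 2)(-4s - 8).
So |(-4s^2 + 2) + 14| = |s − 2|·|-4s - 8|.
Require δ ≤ 1. Then |s − 2| < 1 gives |s| < 3, and by the triangle inequality |-4s - 8| ≤ 4·3 + 8 = 20.
Hence |(-4s^2 + 2) + 14| ≤ 20|s − 2| < ϵ provided |s − 2| < ϵ/20.
Take δ = min(1, ϵ/20). Then 0 < |s − 2| < δ gives both |s − 2| < 1 and |s − 2| < ϵ/20, so |(-4s^2 + 2) + 14| < ϵ.

δ = min(1, ϵ/20)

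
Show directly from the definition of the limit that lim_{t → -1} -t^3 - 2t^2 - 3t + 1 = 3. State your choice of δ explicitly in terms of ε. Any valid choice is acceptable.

δ = min(1, ε/8)

Suppose ε > 0. We want δ > 0 such that 0 < |t + 1| < δ implies |(-t^3 - 2t^2 - 3t + 1) − 3| < ε.
(-t^3 - 2t^2 - 3t + 1) − 3 = -t^3 - 2t^2 - 3t - 2 = (t + 1)(-t^2 - t - 2).
So |(-t^3 - 2t^2 - 3t + 1) − 3| = |t + 1|·|-t^2 - t - 2|.
Assume first that |t + 1| < 1, so |t| < 2. Then |-t^2 - t - 2| ≤ 2^2 + 2 + 2 = 8.
Hence |(-t^3 - 2t^2 - 3t + 1) − 3| ≤ 8|t + 1| < ε provided |t + 1| < ε/8.
Take δ = min(1, ε/8). Then 0 < |t + 1| < δ gives both |t + 1| < 1 and |t + 1| < ε/8, so |(-t^3 - 2t^2 - 3t + 1) − 3| < ε.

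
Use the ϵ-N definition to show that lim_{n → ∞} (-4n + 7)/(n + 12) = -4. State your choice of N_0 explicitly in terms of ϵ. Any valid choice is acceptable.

N_0 = 55/ϵ

Suppose ϵ > 0. For n ≥ 1, |(-4n + 7)/(n + 12) + 4| = |55|/((n + 12)) = 55/((n + 12)).
Since n + 12 ≥ n for n ≥ 1, this is ≤ 55/(n) = 55/n.
So |(-4n + 7)/(n + 12) + 4| < ϵ whenever n > 55/ϵ.
Take N_0 = 55/ϵ. If n > N_0 then |(-4n + 7)/(n + 12) + 4| ≤ 55/n < ϵ.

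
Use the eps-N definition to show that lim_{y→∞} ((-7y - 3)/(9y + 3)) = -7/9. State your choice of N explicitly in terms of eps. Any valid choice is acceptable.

Let eps > 0. We seek N > 0 such that y > N implies |(-7y - 3)/(9y + 3) + 7/9| < eps.
(-7y - 3)/(9y + 3) + 7/9 = (9(-7y - 3) − (-7)(9y + 3)) / (9(9y + 3)) = -6/(9(9y + 3)).
For y > 0 we have 9y + 3 > 9y, so |(-7y - 3)/(9y + 3) + 7/9| = 6/(9(9y + 3)) < 6/(9·9y) = (2/27)/y.
Thus |(-7y - 3)/(9y + 3) + 7/9| < eps whenever y > (2/27)/eps.
Take N = (2/27)/eps. If y > N then |(-7y - 3)/(9y + 3) + 7/9| < (2/27)/y < eps.

N = (2/27)/eps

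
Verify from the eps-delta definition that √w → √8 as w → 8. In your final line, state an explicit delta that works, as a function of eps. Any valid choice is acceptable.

Suppose eps > 0. We want delta > 0 such that 0 < |w − 8| < delta implies |√w − √8| < eps.
Multiplying by the conjugate, |√w − √8| = |w − 8|/(√w + √8).
Restrict delta ≤ 8 so that |w − 8| < 8 forces w > 0, and then √w + √8 > √8.
Hence |√w − √8| < |w − 8|/√8, which is < eps once |w − 8| < √8·eps.
Take delta = min(8, √8·eps). If 0 < |w − 8| < delta then w > 0 and |√w − √8| < |w − 8|/√8 < eps.

delta = min(8, √8·eps)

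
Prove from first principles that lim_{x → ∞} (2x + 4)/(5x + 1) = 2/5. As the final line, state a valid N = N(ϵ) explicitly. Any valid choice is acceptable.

Suppose ϵ > 0. We seek N > 0 such that x > N implies |(2x + 4)/(5x + 1) − (2/5)| < ϵ.
(2x + 4)/(5x + 1) − (2/5) = (5(2x + 4) − 2(5x + 1)) / (5(5x + 1)) = 18/(5(5x + 1)).
For x > 0 we have 5x + 1 > 5x, so |(2x + 4)/(5x + 1) − (2/5)| = 18/(5(5x + 1)) < 18/(5·5x) = (18/25)/x.
Thus |(2x + 4)/(5x + 1) − (2/5)| < ϵ whenever x > (18/25)/ϵ.
Take N = (18/25)/ϵ. If x > N then |(2x + 4)/(5x + 1) − (2/5)| < (18/25)/x < ϵ.

N = (18/25)/ϵ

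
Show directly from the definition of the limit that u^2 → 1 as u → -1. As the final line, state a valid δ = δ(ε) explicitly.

δ = min(1, ε/3)

Let ε > 0 be given. We seek δ > 0 with 0 < |u + 1| < δ ⇒ |u^2 − 1| < ε.
Factor: u^2 − 1 = (u + 1)(u - 1), so |u^2 − 1| = |u + 1|·|u - 1|.
Restrict δ ≤ 1. Then |u + 1| < 1 gives |u| < 2, so by the triangle inequality |u - 1| ≤ 2 + 1 = 3.
Hence |u^2 − 1| ≤ 3|u + 1|, which is < ε once |u + 1| < ε/3.
Take δ = min(1, ε/3). If 0 < |u + 1| < δ then both bounds hold and |u^2 − 1| ≤ 3|u + 1| < 3·(ε/3) = ε.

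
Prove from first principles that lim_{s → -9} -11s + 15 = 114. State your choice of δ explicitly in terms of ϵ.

Fix ϵ > 0. We need δ > 0 so that 0 < |s + 9| < δ implies |(-11s + 15) − 114| < ϵ.
|(-11s + 15) − 114| = |-11s - 99| = 11|s + 9|.
So 11|s + 9| < ϵ exactly when |s + 9| < ϵ/11.
Choosing δ = ϵ/11 gives |(-11s + 15) − 114| = 11|s + 9| < ϵ whenever |s + 9| < δ.

δ = ϵ/11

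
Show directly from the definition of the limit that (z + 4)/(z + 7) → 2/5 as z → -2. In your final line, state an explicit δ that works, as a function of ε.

δ = min(5/2, (25/6)ε)

Fix ε > 0. We want δ > 0 with 0 < |z + 2| < δ ⇒ |(z + 4)/(z + 7) − (2/5)| < ε.
Combining over a common denominator, (z + 4)/(z + 7) − (2/5) = [(z + 4)·5 − 2·(z + 7)] / [5·(z + 7)] = 3(z + 2) / (5(z + 7)).
So |(z + 4)/(z + 7) − (2/5)| = 3|z + 2| / (5·|z + 7|).
Require δ ≤ 5/2, so |z + 7| ≥ |5| − |z + 2| > 5 − 5/2 = 5/2.
Hence |(z + 4)/(z + 7) − (2/5)| < 3|z + 2|/(5·(5/2)) = (6/25)|z + 2|, which is < ε once |z + 2| < (25/6)ε.
Take δ = min(5/2, (25/6)ε). Then 0 < |z + 2| < δ forces both bounds, so |(z + 4)/(z + 7) − (2/5)| < ε.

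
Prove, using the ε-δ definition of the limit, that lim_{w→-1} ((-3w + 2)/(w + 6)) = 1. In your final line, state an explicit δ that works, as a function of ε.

δ = min(5/2, (5/8)ε)

Suppose ε > 0. We want δ > 0 with 0 < |w + 1| < δ ⇒ |(-3w + 2)/(w + 6) − 1| < ε.
Combining over a common denominator, (-3w + 2)/(w + 6) − 1 = [(-3w + 2)·5 − 5·(w + 6)] / [5·(w + 6)] = -20(w + 1) / (5(w + 6)).
So |(-3w + 2)/(w + 6) − 1| = 20|w + 1| / (5·|w + 6|).
Restrict δ ≤ 5/2. Then |w + 1| < 5/2 gives |w + 6| = |(w + 1) + 5| ≥ 5 − 5/2 = 5/2.
Hence |(-3w + 2)/(w + 6) − 1| < 20|w + 1|/(5·(5/2)) = (8/5)|w + 1|, which is < ε once |w + 1| < (5/8)ε.
Take δ = min(5/2, (5/8)ε). Then 0 < |w + 1| < δ forces both bounds, so |(-3w + 2)/(w + 6) − 1| < ε.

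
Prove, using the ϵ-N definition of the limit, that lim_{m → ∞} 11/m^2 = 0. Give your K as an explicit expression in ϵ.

Fix ϵ > 0. For m ≥ 1, |11/m^2 − 0| = 11/m^2.
11/m^2 < ϵ ⇔ m^2 > 11/ϵ ⇔ m > (11/ϵ)^{1/2}.
Take K = (11/ϵ)^{1/2}. Then m > K implies 11/m^2 < ϵ.

K = (11/ϵ)^{1/2}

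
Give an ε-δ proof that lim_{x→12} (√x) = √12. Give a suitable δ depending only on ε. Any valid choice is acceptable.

Let ε > 0. We want δ > 0 such that 0 < |x − 12| < δ implies |√x − √12| < ε.
Multiplying by the conjugate, |√x − √12| = |x − 12|/(√x + √12).
Restrict δ ≤ 12 so that |x − 12| < 12 forces x > 0, and then √x + √12 > √12.
Hence |√x − √12| < |x − 12|/√12, which is < ε once |x − 12| < √12·ε.
Take δ = min(12, √12·ε). If 0 < |x − 12| < δ then x > 0 and |√x − √12| < |x − 12|/√12 < ε.

δ = min(12, √12·ε)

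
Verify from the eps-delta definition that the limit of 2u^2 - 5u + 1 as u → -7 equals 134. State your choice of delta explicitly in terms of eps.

Suppose eps > 0. We want delta > 0 such that 0 < |u + 7| < delta implies |(2u^2 - 5u + 1) − 134| < eps.
(2u^2 - 5u + 1) − 134 = 2u^2 - 5u - 133 = (u + 7)(2u - 19).
So |(2u^2 - 5u + 1) − 134| = |u + 7|·|2u - 19|.
Assume first that |u + 7| < 1, so |u| < 8. Then |2u - 19| ≤ 2·8 + 19 = 35.
Hence |(2u^2 - 5u + 1) − 134| ≤ 35|u + 7| < eps provided |u + 7| < eps/35.
Choosing delta = min(1, eps/35) ensures both conditions, hence |(2u^2 - 5u + 1) − 134| < eps.

delta = min(1, eps/35)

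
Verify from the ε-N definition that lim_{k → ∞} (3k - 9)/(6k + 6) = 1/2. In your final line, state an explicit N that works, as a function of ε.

Suppose ε > 0. For k ≥ 1, |(3k - 9)/(6k + 6) − (1/2)| = |-72|/(6(6k + 6)) = 72/(6(6k + 6)).
Since 6k + 6 ≥ 6k for k ≥ 1, this is ≤ 72/(6·6k) = 2/k.
So |(3k - 9)/(6k + 6) − (1/2)| < ε whenever k > 2/ε.
Take N = 2/ε. If k > N then |(3k - 9)/(6k + 6) − (1/2)| ≤ 2/k < ε.

N = 2/ε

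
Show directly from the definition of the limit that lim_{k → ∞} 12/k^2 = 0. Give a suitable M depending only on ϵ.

Fix ϵ > 0. For k ≥ 1, |12/k^2 − 0| = 12/k^2.
12/k^2 < ϵ ⇔ k^2 > 12/ϵ ⇔ k > (12/ϵ)^{1/2}.
Take M = (12/ϵ)^{1/2}. Then k > M implies 12/k^2 < ϵ.

M = (12/ϵ)^{1/2}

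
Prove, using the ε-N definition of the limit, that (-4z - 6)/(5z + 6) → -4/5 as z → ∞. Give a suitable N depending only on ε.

N = (6/25)/ε

Let ε > 0. We seek N > 0 such that z > N implies |(-4z - 6)/(5z + 6) + 4/5| < ε.
(-4z - 6)/(5z + 6) + 4/5 = (5(-4z - 6) − (-4)(5z + 6)) / (5(5z + 6)) = -6/(5(5z + 6)).
For z > 0 we have 5z + 6 > 5z, so |(-4z - 6)/(5z + 6) + 4/5| = 6/(5(5z + 6)) < 6/(5·5z) = (6/25)/z.
Thus |(-4z - 6)/(5z + 6) + 4/5| < ε whenever z > (6/25)/ε.
Take N = (6/25)/ε. If z > N then |(-4z - 6)/(5z + 6) + 4/5| < (6/25)/z < ε.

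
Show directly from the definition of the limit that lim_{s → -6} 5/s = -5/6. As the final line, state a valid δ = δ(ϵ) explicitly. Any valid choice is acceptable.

δ = min(3, (18/5)ϵ)

Fix ϵ > 0. We seek δ > 0 such that 0 < |s + 6| < δ implies |5/s + 5/6| < ϵ.
|5/s + 5/6| = 5·|-6 − s|/(6·|s|) = 5|s + 6|/(6|s|).
Require δ ≤ 3 so that |s| > 6 − 3 = 3, hence 6|s| > 18.
Then |5/s + 5/6| < 5|s + 6|/18, which is < ϵ when |s + 6| < (18/5)ϵ.
Take δ = min(3, (18/5)ϵ). Then 0 < |s + 6| < δ gives both |s + 6| < 3 and |s + 6| < (18/5)ϵ, so |5/s + 5/6| < ϵ.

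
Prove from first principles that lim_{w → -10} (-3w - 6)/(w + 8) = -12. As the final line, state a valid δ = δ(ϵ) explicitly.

δ = min(1, (1/9)ϵ)

Suppose ϵ > 0. We want δ > 0 with 0 < |w + 10| < δ ⇒ |(-3w - 6)/(w + 8) + 12| < ϵ.
Combining over a common denominator, (-3w - 6)/(w + 8) + 12 = [(-3w - 6)·(-2) − 24·(w + 8)] / [(-2)·(w + 8)] = -18(w + 10) / ((-2)(w + 8)).
So |(-3w - 6)/(w + 8) + 12| = 18|w + 10| / (2·|w + 8|).
Require δ ≤ 1, so |w + 8| ≥ |-2| − |w + 10| > 2 − 1 = 1.
Hence |(-3w - 6)/(w + 8) + 12| < 18|w + 10|/(2·1) = 9|w + 10|, which is < ϵ once |w + 10| < (1/9)ϵ.
Take δ = min(1, (1/9)ϵ). Then 0 < |w + 10| < δ forces both bounds, so |(-3w - 6)/(w + 8) + 12| < ϵ.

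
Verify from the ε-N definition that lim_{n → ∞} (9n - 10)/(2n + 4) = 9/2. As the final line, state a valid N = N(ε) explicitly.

Suppose ε > 0. For n ≥ 1, |(9n - 10)/(2n + 4) − (9/2)| = |-56|/(2(2n + 4)) = 56/(2(2n + 4)).
Since 2n + 4 ≥ 2n for n ≥ 1, this is ≤ 56/(2·2n) = 14/n.
So |(9n - 10)/(2n + 4) − (9/2)| < ε whenever n > 14/ε.
Take N = 14/ε. If n > N then |(9n - 10)/(2n + 4) − (9/2)| ≤ 14/n < ε.

N = 14/ε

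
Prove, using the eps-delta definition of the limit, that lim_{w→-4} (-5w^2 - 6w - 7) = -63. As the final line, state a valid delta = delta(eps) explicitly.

delta = min(1, eps/39)

Suppose eps > 0. We want delta > 0 such that 0 < |w + 4| < delta implies |(-5w^2 - 6w - 7) + 63| < eps.
(-5w^2 - 6w - 7) + 63 = -5w^2 - 6w + 56 = (w + 4)(-5w + 14).
So |(-5w^2 - 6w - 7) + 63| = |w + 4|·|-5w + 14|.
Require delta ≤ 1. Then |w + 4| < 1 gives |w| < 5, and by the triangle inequality |-5w + 14| ≤ 5·5 + 14 = 39.
Hence |(-5w^2 - 6w - 7) + 63| ≤ 39|w + 4| < eps provided |w + 4| < eps/39.
Choosing delta = min(1, eps/39) ensures both conditions, hence |(-5w^2 - 6w - 7) + 63| < eps.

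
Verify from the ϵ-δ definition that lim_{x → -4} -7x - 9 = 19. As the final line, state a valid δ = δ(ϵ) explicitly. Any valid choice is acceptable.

Suppose ϵ > 0. We need δ > 0 so that 0 < |x + 4| < δ implies |(-7x - 9) − 19| < ϵ.
Since (-7x - 9) − 19 = -7(x + 4), we have |(-7x - 9) − 19| = 7|x + 4|.
So 7|x + 4| < ϵ exactly when |x + 4| < ϵ/7.
Take δ = ϵ/7. If 0 < |x + 4| < δ then |(-7x - 9) − 19| = 7|x + 4| < 7·(ϵ/7) = ϵ.

δ = ϵ/7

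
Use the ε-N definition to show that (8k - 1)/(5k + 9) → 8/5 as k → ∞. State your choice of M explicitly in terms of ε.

M = (77/25)/ε

Suppose ε > 0. For k ≥ 1, |(8k - 1)/(5k + 9) − (8/5)| = |-77|/(5(5k + 9)) = 77/(5(5k + 9)).
Since 5k + 9 ≥ 5k for k ≥ 1, this is ≤ 77/(5·5k) = (77/25)/k.
So |(8k - 1)/(5k + 9) − (8/5)| < ε whenever k > (77/25)/ε.
Take M = (77/25)/ε. If k > M then |(8k - 1)/(5k + 9) − (8/5)| ≤ (77/25)/k < ε.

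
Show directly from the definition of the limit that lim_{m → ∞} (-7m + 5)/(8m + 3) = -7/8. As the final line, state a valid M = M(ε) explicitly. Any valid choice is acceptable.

M = (61/64)/ε

Let ε > 0 be given. For m ≥ 1, |(-7m + 5)/(8m + 3) + 7/8| = |61|/(8(8m + 3)) = 61/(8(8m + 3)).
Since 8m + 3 ≥ 8m for m ≥ 1, this is ≤ 61/(8·8m) = (61/64)/m.
So |(-7m + 5)/(8m + 3) + 7/8| < ε whenever m > (61/64)/ε.
Take M = (61/64)/ε. If m > M then |(-7m + 5)/(8m + 3) + 7/8| ≤ (61/64)/m < ε.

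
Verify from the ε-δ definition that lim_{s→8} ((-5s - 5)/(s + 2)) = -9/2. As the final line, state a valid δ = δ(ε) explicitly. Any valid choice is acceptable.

Fix ε > 0. We want δ > 0 with 0 < |s − 8| < δ ⇒ |(-5s - 5)/(s + 2) + 9/2| < ε.
Combining over a common denominator, (-5s - 5)/(s + 2) + 9/2 = [(-5s - 5)·10 − (-45)·(s + 2)] / [10·(s + 2)] = -5(s − 8) / (10(s + 2)).
So |(-5s - 5)/(s + 2) + 9/2| = 5|s − 8| / (10·|s + 2|).
Restrict δ ≤ 5. Then |s − 8| < 5 gives |s + 2| = |(s − 8) + 10| ≥ 10 − 5 = 5.
Hence |(-5s - 5)/(s + 2) + 9/2| < 5|s − 8|/(10·5) = (1/10)|s − 8|, which is < ε once |s − 8| < 10ε.
Take δ = min(5, 10ε). Then 0 < |s − 8| < δ forces both bounds, so |(-5s - 5)/(s + 2) + 9/2| < ε.

δ = min(5, 10ε)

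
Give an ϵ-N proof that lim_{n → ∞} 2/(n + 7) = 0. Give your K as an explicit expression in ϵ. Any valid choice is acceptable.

Fix ϵ > 0. For n ≥ 1, |2/(n + 7) − 0| = 2/(n + 7) ≤ 2/n.
We need 2/n < ϵ, i.e. n > 2/ϵ.
Take K = 2/ϵ. If n > K then |2/(n + 7)| ≤ 2/n < ϵ.

K = 2/ϵ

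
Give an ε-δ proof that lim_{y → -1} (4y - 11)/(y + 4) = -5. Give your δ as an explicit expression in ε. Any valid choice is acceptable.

δ = min(3/2, (1/6)ε)

Let ε > 0. We want δ > 0 with 0 < |y + 1| < δ ⇒ |(4y - 11)/(y + 4) + 5| < ε.
Combining over a common denominator, (4y - 11)/(y + 4) + 5 = [(4y - 11)·3 − (-15)·(y + 4)] / [3·(y + 4)] = 27(y + 1) / (3(y + 4)).
So |(4y - 11)/(y + 4) + 5| = 27|y + 1| / (3·|y + 4|).
Require δ ≤ 3/2, so |y + 4| ≥ |3| − |y + 1| > 3 − 3/2 = 3/2.
Hence |(4y - 11)/(y + 4) + 5| < 27|y + 1|/(3·(3/2)) = 6|y + 1|, which is < ε once |y + 1| < (1/6)ε.
Take δ = min(3/2, (1/6)ε). Then 0 < |y + 1| < δ forces both bounds, so |(4y - 11)/(y + 4) + 5| < ε.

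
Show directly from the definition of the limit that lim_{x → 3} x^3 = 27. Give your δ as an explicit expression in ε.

δ = min(2, ε/49)

Let ε > 0. We seek δ > 0 with 0 < |x − 3| < δ ⇒ |x^3 − 27| < ε.
Factor: x^3 − 27 = (x − 3)(x^2 + 3x + 9), so |x^3 − 27| = |x − 3|·|x^2 + 3x + 9|.
Restrict δ ≤ 2. Then |x − 3| < 2 gives |x| < 5, so by the triangle inequality |x^2 + 3x + 9| ≤ 5^2 + 3·5 + 9 = 49.
Hence |x^3 − 27| ≤ 49|x − 3|, which is < ε once |x − 3| < ε/49.
Take δ = min(2, ε/49). If 0 < |x − 3| < δ then both bounds hold and |x^3 − 27| ≤ 49|x − 3| < 49·(ε/49) = ε.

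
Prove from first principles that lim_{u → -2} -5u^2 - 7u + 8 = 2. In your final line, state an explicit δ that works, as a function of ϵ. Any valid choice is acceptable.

δ = min(1, ϵ/18)

Suppose ϵ > 0. We want δ > 0 such that 0 < |u + 2| < δ implies |(-5u^2 - 7u + 8) − 2| < ϵ.
(-5u^2 - 7u + 8) − 2 = -5u^2 - 7u + 6 = (u + 2)(-5u + 3).
So |(-5u^2 - 7u + 8) − 2| = |u + 2|·|-5u + 3|.
Assume first that |u + 2| < 1, so |u| < 3. Then |-5u + 3| ≤ 5·3 + 3 = 18.
Hence |(-5u^2 - 7u + 8) − 2| ≤ 18|u + 2| < ϵ provided |u + 2| < ϵ/18.
Take δ = min(1, ϵ/18). Then 0 < |u + 2| < δ gives both |u + 2| < 1 and |u + 2| < ϵ/18, so |(-5u^2 - 7u + 8) − 2| < ϵ.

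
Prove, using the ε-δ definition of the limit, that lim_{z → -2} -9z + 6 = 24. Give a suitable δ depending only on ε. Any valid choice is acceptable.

δ = ε/9

Let ε > 0. We need δ > 0 so that 0 < |z + 2| < δ implies |(-9z + 6) − 24| < ε.
Since (-9z + 6) − 24 = -9(z + 2), we have |(-9z + 6) − 24| = 9|z + 2|.
So 9|z + 2| < ε exactly when |z + 2| < ε/9.
Take δ = ε/9. If 0 < |z + 2| < δ then |(-9z + 6) − 24| = 9|z + 2| < 9·(ε/9) = ε.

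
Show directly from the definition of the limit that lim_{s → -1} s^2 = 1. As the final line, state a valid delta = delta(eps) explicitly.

delta = min(1, eps/3)

Let eps > 0. We seek delta > 0 with 0 < |s + 1| < delta ⇒ |s^2 − 1| < eps.
Factor: s^2 − 1 = (s + 1)(s - 1), so |s^2 − 1| = |s + 1|·|s - 1|.
Impose delta ≤ 1 so that |s| < 2; then |s - 1| ≤ 3.
Hence |s^2 − 1| ≤ 3|s + 1|, which is < eps once |s + 1| < eps/3.
Take delta = min(1, eps/3). If 0 < |s + 1| < delta then both bounds hold and |s^2 − 1| ≤ 3|s + 1| < 3·(eps/3) = eps.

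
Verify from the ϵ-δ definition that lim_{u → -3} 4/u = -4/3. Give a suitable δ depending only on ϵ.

Suppose ϵ > 0. We seek δ > 0 such that 0 < |u + 3| < δ implies |4/u + 4/3| < ϵ.
|4/u + 4/3| = 4·|-3 − u|/(3·|u|) = 4|u + 3|/(3|u|).
Restrict δ ≤ 3/2. Then |u + 3| < 3/2 gives |u| > 3/2, so 3|u| > 9/2.
Then |4/u + 4/3| < 4|u + 3|/(9/2), which is < ϵ when |u + 3| < (9/8)ϵ.
Take δ = min(3/2, (9/8)ϵ). Then 0 < |u + 3| < δ gives both |u + 3| < 3/2 and |u + 3| < (9/8)ϵ, so |4/u + 4/3| < ϵ.

δ = min(3/2, (9/8)ϵ)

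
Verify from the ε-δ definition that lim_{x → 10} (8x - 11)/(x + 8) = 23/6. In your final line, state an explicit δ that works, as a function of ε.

Let ε > 0. We want δ > 0 with 0 < |x − 10| < δ ⇒ |(8x - 11)/(x + 8) − (23/6)| < ε.
Combining over a common denominator, (8x - 11)/(x + 8) − (23/6) = [(8x - 11)·18 − 69·(x + 8)] / [18·(x + 8)] = 75(x − 10) / (18(x + 8)).
So |(8x - 11)/(x + 8) − (23/6)| = 75|x − 10| / (18·|x + 8|).
Restrict δ ≤ 9. Then |x − 10| < 9 gives |x + 8| = |(x − 10) + 18| ≥ 18 − 9 = 9.
Hence |(8x - 11)/(x + 8) − (23/6)| < 75|x − 10|/(18·9) = (25/54)|x − 10|, which is < ε once |x − 10| < (54/25)ε.
Take δ = min(9, (54/25)ε). Then 0 < |x − 10| < δ forces both bounds, so |(8x - 11)/(x + 8) − (23/6)| < ε.

δ = min(9, (54/25)ε)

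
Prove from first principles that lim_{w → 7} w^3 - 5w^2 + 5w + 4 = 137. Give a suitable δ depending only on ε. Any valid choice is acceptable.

Fix ε > 0. We want δ > 0 such that 0 < |w − 7| < δ implies |(w^3 - 5w^2 + 5w + 4) − 137| < ε.
(w^3 - 5w^2 + 5w + 4) − 137 = w^3 - 5w^2 + 5w - 133 = (w − 7)(w^2 + 2w + 19).
So |(w^3 - 5w^2 + 5w + 4) − 137| = |w − 7|·|w^2 + 2w + 19|.
Assume first that |w − 7| < 1, so |w| < 8. Then |w^2 + 2w + 19| ≤ 8^2 + 2·8 + 19 = 99.
Hence |(w^3 - 5w^2 + 5w + 4) − 137| ≤ 99|w − 7| < ε provided |w − 7| < ε/99.
Choosing δ = min(1, ε/99) ensures both conditions, hence |(w^3 - 5w^2 + 5w + 4) − 137| < ε.

δ = min(1, ε/99)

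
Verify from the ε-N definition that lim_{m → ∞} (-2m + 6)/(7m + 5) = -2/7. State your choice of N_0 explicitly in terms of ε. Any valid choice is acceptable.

N_0 = (52/49)/ε

Fix ε > 0. For m ≥ 1, |(-2m + 6)/(7m + 5) + 2/7| = |52|/(7(7m + 5)) = 52/(7(7m + 5)).
Since 7m + 5 ≥ 7m for m ≥ 1, this is ≤ 52/(7·7m) = (52/49)/m.
So |(-2m + 6)/(7m + 5) + 2/7| < ε whenever m > (52/49)/ε.
Take N_0 = (52/49)/ε. If m > N_0 then |(-2m + 6)/(7m + 5) + 2/7| ≤ (52/49)/m < ε.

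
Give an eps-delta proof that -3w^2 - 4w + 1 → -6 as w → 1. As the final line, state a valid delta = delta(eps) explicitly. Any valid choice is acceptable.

delta = min(2, eps/16)

Let eps > 0. We want delta > 0 such that 0 < |w − 1| < delta implies |(-3w^2 - 4w + 1) + 6| < eps.
(-3w^2 - 4w + 1) + 6 = -3w^2 - 4w + 7 = (w − 1)(-3w - 7).
So |(-3w^2 - 4w + 1) + 6| = |w − 1|·|-3w - 7|.
Assume first that |w − 1| < 2, so |w| < 3. Then |-3w - 7| ≤ 3·3 + 7 = 16.
Hence |(-3w^2 - 4w + 1) + 6| ≤ 16|w − 1| < eps provided |w − 1| < eps/16.
Take delta = min(2, eps/16). Then 0 < |w − 1| < delta gives both |w − 1| < 2 and |w − 1| < eps/16, so |(-3w^2 - 4w + 1) + 6| < eps.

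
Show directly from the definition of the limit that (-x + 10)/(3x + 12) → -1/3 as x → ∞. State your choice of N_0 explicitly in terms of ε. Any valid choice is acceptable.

N_0 = (14/3)/ε

Let ε > 0. We seek N_0 > 0 such that x > N_0 implies |(-x + 10)/(3x + 12) + 1/3| < ε.
(-x + 10)/(3x + 12) + 1/3 = (3(-x + 10) − (-1)(3x + 12)) / (3(3x + 12)) = 42/(3(3x + 12)).
For x > 0 we have 3x + 12 > 3x, so |(-x + 10)/(3x + 12) + 1/3| = 42/(3(3x + 12)) < 42/(3·3x) = (14/3)/x.
Thus |(-x + 10)/(3x + 12) + 1/3| < ε whenever x > (14/3)/ε.
Take N_0 = (14/3)/ε. If x > N_0 then |(-x + 10)/(3x + 12) + 1/3| < (14/3)/x < ε.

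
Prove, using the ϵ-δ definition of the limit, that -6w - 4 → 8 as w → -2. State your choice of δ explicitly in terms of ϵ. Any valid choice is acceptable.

Suppose ϵ > 0. We need δ > 0 so that 0 < |w + 2| < δ implies |(-6w - 4) − 8| < ϵ.
|(-6w - 4) − 8| = |-6w - 12| = 6|w + 2|.
Thus it suffices that |w + 2| < ϵ/6.
Take δ = ϵ/6. If 0 < |w + 2| < δ then |(-6w - 4) − 8| = 6|w + 2| < 6·(ϵ/6) = ϵ.

δ = ϵ/6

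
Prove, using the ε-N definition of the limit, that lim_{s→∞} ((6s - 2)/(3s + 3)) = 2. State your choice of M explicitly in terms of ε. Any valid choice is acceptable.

Fix ε > 0. We seek M > 0 such that s > M implies |(6s - 2)/(3s + 3) − 2| < ε.
(6s - 2)/(3s + 3) − 2 = (3(6s - 2) − 6(3s + 3)) / (3(3s + 3)) = -24/(3(3s + 3)).
For s > 0 we have 3s + 3 > 3s, so |(6s - 2)/(3s + 3) − 2| = 24/(3(3s + 3)) < 24/(3·3s) = (8/3)/s.
Thus |(6s - 2)/(3s + 3) − 2| < ε whenever s > (8/3)/ε.
Take M = (8/3)/ε. If s > M then |(6s - 2)/(3s + 3) − 2| < (8/3)/s < ε.

M = (8/3)/ε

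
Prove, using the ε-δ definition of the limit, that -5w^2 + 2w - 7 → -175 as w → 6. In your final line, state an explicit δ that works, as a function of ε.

δ = min(1, ε/63)

Let ε > 0 be given. We want δ > 0 such that 0 < |w − 6| < δ implies |(-5w^2 + 2w - 7) + 175| < ε.
(-5w^2 + 2w - 7) + 175 = -5w^2 + 2w + 168 = (w − 6)(-5w - 28).
So |(-5w^2 + 2w - 7) + 175| = |w − 6|·|-5w - 28|.
Require δ ≤ 1. Then |w − 6| < 1 gives |w| < 7, and by the triangle inequality |-5w - 28| ≤ 5·7 + 28 = 63.
Hence |(-5w^2 + 2w - 7) + 175| ≤ 63|w − 6| < ε provided |w − 6| < ε/63.
Take δ = min(1, ε/63). Then 0 < |w − 6| < δ gives both |w − 6| < 1 and |w − 6| < ε/63, so |(-5w^2 + 2w - 7) + 175| < ε.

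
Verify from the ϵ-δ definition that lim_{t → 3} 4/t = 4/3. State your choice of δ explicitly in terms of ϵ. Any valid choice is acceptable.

Let ϵ > 0. We seek δ > 0 such that 0 < |t − 3| < δ implies |4/t − (4/3)| < ϵ.
|4/t − (4/3)| = 4·|3 − t|/(3·|t|) = 4|t − 3|/(3|t|).
Restrict δ ≤ 3/2. Then |t − 3| < 3/2 gives |t| > 3/2, so 3|t| > 9/2.
Then |4/t − (4/3)| < 4|t − 3|/(9/2), which is < ϵ when |t − 3| < (9/8)ϵ.
Take δ = min(3/2, (9/8)ϵ). Then 0 < |t − 3| < δ gives both |t − 3| < 3/2 and |t − 3| < (9/8)ϵ, so |4/t − (4/3)| < ϵ.

δ = min(3/2, (9/8)ϵ)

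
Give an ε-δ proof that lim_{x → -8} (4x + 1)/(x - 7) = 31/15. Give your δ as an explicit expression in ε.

Let ε > 0 be given. We want δ > 0 with 0 < |x + 8| < δ ⇒ |(4x + 1)/(x - 7) − (31/15)| < ε.
Combining over a common denominator, (4x + 1)/(x - 7) − (31/15) = [(4x + 1)·(-15) − (-31)·(x - 7)] / [(-15)·(x - 7)] = -29(x + 8) / ((-15)(x - 7)).
So |(4x + 1)/(x - 7) − (31/15)| = 29|x + 8| / (15·|x − 7|).
Restrict δ ≤ 15/2. Then |x + 8| < 15/2 gives |x − 7| = |(x + 8) + (-15)| ≥ 15 − 15/2 = 15/2.
Hence |(4x + 1)/(x - 7) − (31/15)| < 29|x + 8|/(15·(15/2)) = (58/225)|x + 8|, which is < ε once |x + 8| < (225/58)ε.
Take δ = min(15/2, (225/58)ε). Then 0 < |x + 8| < δ forces both bounds, so |(4x + 1)/(x - 7) − (31/15)| < ε.

δ = min(15/2, (225/58)ε)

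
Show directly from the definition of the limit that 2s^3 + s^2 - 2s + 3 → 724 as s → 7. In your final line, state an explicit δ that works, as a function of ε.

Let ε > 0 be given. We want δ > 0 such that 0 < |s − 7| < δ implies |(2s^3 + s^2 - 2s + 3) − 724| < ε.
(2s^3 + s^2 - 2s + 3) − 724 = 2s^3 + s^2 - 2s - 721 = (s − 7)(2s^2 + 15s + 103).
So |(2s^3 + s^2 - 2s + 3) − 724| = |s − 7|·|2s^2 + 15s + 103|.
Require δ ≤ 1. Then |s − 7| < 1 gives |s| < 8, and by the triangle inequality |2s^2 + 15s + 103| ≤ 2·8^2 + 15·8 + 103 = 351.
Hence |(2s^3 + s^2 - 2s + 3) − 724| ≤ 351|s − 7| < ε provided |s − 7| < ε/351.
Choosing δ = min(1, ε/351) ensures both conditions, hence |(2s^3 + s^2 - 2s + 3) − 724| < ε.

δ = min(1, ε/351)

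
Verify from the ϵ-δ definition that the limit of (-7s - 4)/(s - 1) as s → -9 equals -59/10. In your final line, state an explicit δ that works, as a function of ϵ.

δ = min(5, (50/11)ϵ)

Let ϵ > 0 be given. We want δ > 0 with 0 < |s + 9| < δ ⇒ |(-7s - 4)/(s - 1) + 59/10| < ϵ.
Combining over a common denominator, (-7s - 4)/(s - 1) + 59/10 = [(-7s - 4)·(-10) − 59·(s - 1)] / [(-10)·(s - 1)] = 11(s + 9) / ((-10)(s - 1)).
So |(-7s - 4)/(s - 1) + 59/10| = 11|s + 9| / (10·|s − 1|).
Require δ ≤ 5, so |s − 1| ≥ |-10| − |s + 9| > 10 − 5 = 5.
Hence |(-7s - 4)/(s - 1) + 59/10| < 11|s + 9|/(10·5) = (11/50)|s + 9|, which is < ϵ once |s + 9| < (50/11)ϵ.
Take δ = min(5, (50/11)ϵ). Then 0 < |s + 9| < δ forces both bounds, so |(-7s - 4)/(s - 1) + 59/10| < ϵ.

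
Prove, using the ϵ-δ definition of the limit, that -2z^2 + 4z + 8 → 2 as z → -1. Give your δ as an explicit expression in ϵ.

δ = min(2, ϵ/12)

Suppose ϵ > 0. We want δ > 0 such that 0 < |z + 1| < δ implies |(-2z^2 + 4z + 8) − 2| < ϵ.
(-2z^2 + 4z + 8) − 2 = -2z^2 + 4z + 6 = (z + 1)(-2z + 6).
So |(-2z^2 + 4z + 8) − 2| = |z + 1|·|-2z + 6|.
Require δ ≤ 2. Then |z + 1| < 2 gives |z| < 3, and by the triangle inequality |-2z + 6| ≤ 2·3 + 6 = 12.
Hence |(-2z^2 + 4z + 8) − 2| ≤ 12|z + 1| < ϵ provided |z + 1| < ϵ/12.
Choosing δ = min(2, ϵ/12) ensures both conditions, hence |(-2z^2 + 4z + 8) − 2| < ϵ.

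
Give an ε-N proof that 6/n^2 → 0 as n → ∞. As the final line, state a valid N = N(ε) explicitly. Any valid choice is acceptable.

Fix ε > 0. For n ≥ 1, |6/n^2 − 0| = 6/n^2.
6/n^2 < ε ⇔ n^2 > 6/ε ⇔ n > (6/ε)^{1/2}.
Take N = (6/ε)^{1/2}. Then n > N implies 6/n^2 < ε.

N = (6/ε)^{1/2}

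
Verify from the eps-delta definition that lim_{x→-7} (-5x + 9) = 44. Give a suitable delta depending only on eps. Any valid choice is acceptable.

delta = eps/5

Fix eps > 0. We need delta > 0 so that 0 < |x + 7| < delta implies |(-5x + 9) − 44| < eps.
Since (-5x + 9) − 44 = -5(x + 7), we have |(-5x + 9) − 44| = 5|x + 7|.
So 5|x + 7| < eps exactly when |x + 7| < eps/5.
Take delta = eps/5. If 0 < |x + 7| < delta then |(-5x + 9) − 44| = 5|x + 7| < 5·(eps/5) = eps.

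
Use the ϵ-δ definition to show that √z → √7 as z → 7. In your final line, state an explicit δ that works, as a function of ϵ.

Fix ϵ > 0. We want δ > 0 such that 0 < |z − 7| < δ implies |√z − √7| < ϵ.
Multiplying by the conjugate, |√z − √7| = |z − 7|/(√z + √7).
Restrict δ ≤ 7 so that |z − 7| < 7 forces z > 0, and then √z + √7 > √7.
Hence |√z − √7| < |z − 7|/√7, which is < ϵ once |z − 7| < √7·ϵ.
Take δ = min(7, √7·ϵ). If 0 < |z − 7| < δ then z > 0 and |√z − √7| < |z − 7|/√7 < ϵ.

δ = min(7, √7·ϵ)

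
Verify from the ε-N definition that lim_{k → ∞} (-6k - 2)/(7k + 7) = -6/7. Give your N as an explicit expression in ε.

Suppose ε > 0. For k ≥ 1, |(-6k - 2)/(7k + 7) + 6/7| = |28|/(7(7k + 7)) = 28/(7(7k + 7)).
Since 7k + 7 ≥ 7k for k ≥ 1, this is ≤ 28/(7·7k) = (4/7)/k.
So |(-6k - 2)/(7k + 7) + 6/7| < ε whenever k > (4/7)/ε.
Take N = (4/7)/ε. If k > N then |(-6k - 2)/(7k + 7) + 6/7| ≤ (4/7)/k < ε.

N = (4/7)/ε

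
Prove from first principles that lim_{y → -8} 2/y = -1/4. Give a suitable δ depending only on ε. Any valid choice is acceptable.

Let ε > 0. We seek δ > 0 such that 0 < |y + 8| < δ implies |2/y + 1/4| < ε.
|2/y + 1/4| = 2·|-8 − y|/(8·|y|) = 2|y + 8|/(8|y|).
Require δ ≤ 4 so that |y| > 8 − 4 = 4, hence 8|y| > 32.
Then |2/y + 1/4| < 2|y + 8|/32, which is < ε when |y + 8| < 16ε.
Take δ = min(4, 16ε). Then 0 < |y + 8| < δ gives both |y + 8| < 4 and |y + 8| < 16ε, so |2/y + 1/4| < ε.

δ = min(4, 16ε)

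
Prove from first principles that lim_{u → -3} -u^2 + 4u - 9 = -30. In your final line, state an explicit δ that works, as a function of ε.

δ = min(1, ε/11)

Fix ε > 0. We want δ > 0 such that 0 < |u + 3| < δ implies |(-u^2 + 4u - 9) + 30| < ε.
(-u^2 + 4u - 9) + 30 = -u^2 + 4u + 21 = (u + 3)(-u + 7).
So |(-u^2 + 4u - 9) + 30| = |u + 3|·|-u + 7|.
Require δ ≤ 1. Then |u + 3| < 1 gives |u| < 4, and by the triangle inequality |-u + 7| ≤ 4 + 7 = 11.
Hence |(-u^2 + 4u - 9) + 30| ≤ 11|u + 3| < ε provided |u + 3| < ε/11.
Take δ = min(1, ε/11). Then 0 < |u + 3| < δ gives both |u + 3| < 1 and |u + 3| < ε/11, so |(-u^2 + 4u - 9) + 30| < ε.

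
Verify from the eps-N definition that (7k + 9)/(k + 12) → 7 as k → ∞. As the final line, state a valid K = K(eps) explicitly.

Suppose eps > 0. For k ≥ 1, |(7k + 9)/(k + 12) − 7| = |-75|/((k + 12)) = 75/((k + 12)).
Since k + 12 ≥ k for k ≥ 1, this is ≤ 75/(k) = 75/k.
So |(7k + 9)/(k + 12) − 7| < eps whenever k > 75/eps.
Take K = 75/eps. If k > K then |(7k + 9)/(k + 12) − 7| ≤ 75/k < eps.

K = 75/eps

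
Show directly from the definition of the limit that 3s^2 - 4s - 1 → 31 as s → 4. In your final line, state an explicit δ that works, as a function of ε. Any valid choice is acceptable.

Fix ε > 0. We want δ > 0 such that 0 < |s − 4| < δ implies |(3s^2 - 4s - 1) − 31| < ε.
(3s^2 - 4s - 1) − 31 = 3s^2 - 4s - 32 = (s − 4)(3s + 8).
So |(3s^2 - 4s - 1) − 31| = |s − 4|·|3s + 8|.
Assume first that |s − 4| < 1, so |s| < 5. Then |3s + 8| ≤ 3·5 + 8 = 23.
Hence |(3s^2 - 4s - 1) − 31| ≤ 23|s − 4| < ε provided |s − 4| < ε/23.
Choosing δ = min(1, ε/23) ensures both conditions, hence |(3s^2 - 4s - 1) − 31| < ε.

δ = min(1, ε/23)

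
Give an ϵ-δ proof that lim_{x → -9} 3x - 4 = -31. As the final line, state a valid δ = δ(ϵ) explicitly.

Suppose ϵ > 0. We need δ > 0 so that 0 < |x + 9| < δ implies |(3x - 4) + 31| < ϵ.
Since (3x - 4) + 31 = 3(x + 9), we have |(3x - 4) + 31| = 3|x + 9|.
Thus it suffices that |x + 9| < ϵ/3.
Take δ = ϵ/3. If 0 < |x + 9| < δ then |(3x - 4) + 31| = 3|x + 9| < 3·(ϵ/3) = ϵ.

δ = ϵ/3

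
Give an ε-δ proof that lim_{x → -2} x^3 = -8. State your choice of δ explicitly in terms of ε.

Let ε > 0. We seek δ > 0 with 0 < |x + 2| < δ ⇒ |x^3 + 8| < ε.
Factor: x^3 + 8 = (x + 2)(x^2 - 2x + 4), so |x^3 + 8| = |x + 2|·|x^2 - 2x + 4|.
Impose δ ≤ 1 so that |x| < 3; then |x^2 - 2x + 4| ≤ 19.
Hence |x^3 + 8| ≤ 19|x + 2|, which is < ε once |x + 2| < ε/19.
Take δ = min(1, ε/19). If 0 < |x + 2| < δ then both bounds hold and |x^3 + 8| ≤ 19|x + 2| < 19·(ε/19) = ε.

δ = min(1, ε/19)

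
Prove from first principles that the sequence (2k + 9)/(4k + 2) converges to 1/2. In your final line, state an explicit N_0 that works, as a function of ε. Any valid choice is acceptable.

Fix ε > 0. For k ≥ 1, |(2k + 9)/(4k + 2) − (1/2)| = |32|/(4(4k + 2)) = 32/(4(4k + 2)).
Since 4k + 2 ≥ 4k for k ≥ 1, this is ≤ 32/(4·4k) = 2/k.
So |(2k + 9)/(4k + 2) − (1/2)| < ε whenever k > 2/ε.
Take N_0 = 2/ε. If k > N_0 then |(2k + 9)/(4k + 2) − (1/2)| ≤ 2/k < ε.

N_0 = 2/ε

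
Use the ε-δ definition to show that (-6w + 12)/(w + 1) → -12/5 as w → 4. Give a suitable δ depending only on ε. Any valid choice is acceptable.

Let ε > 0. We want δ > 0 with 0 < |w − 4| < δ ⇒ |(-6w + 12)/(w + 1) + 12/5| < ε.
Combining over a common denominator, (-6w + 12)/(w + 1) + 12/5 = [(-6w + 12)·5 − (-12)·(w + 1)] / [5·(w + 1)] = -18(w − 4) / (5(w + 1)).
So |(-6w + 12)/(w + 1) + 12/5| = 18|w − 4| / (5·|w + 1|).
Require δ ≤ 5/2, so |w + 1| ≥ |5| − |w − 4| > 5 − 5/2 = 5/2.
Hence |(-6w + 12)/(w + 1) + 12/5| < 18|w − 4|/(5·(5/2)) = (36/25)|w − 4|, which is < ε once |w − 4| < (25/36)ε.
Take δ = min(5/2, (25/36)ε). Then 0 < |w − 4| < δ forces both bounds, so |(-6w + 12)/(w + 1) + 12/5| < ε.

δ = min(5/2, (25/36)ε)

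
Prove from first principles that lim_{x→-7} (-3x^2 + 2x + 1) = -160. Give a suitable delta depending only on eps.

delta = min(2, eps/50)

Fix eps > 0. We want delta > 0 such that 0 < |x + 7| < delta implies |(-3x^2 + 2x + 1) + 160| < eps.
(-3x^2 + 2x + 1) + 160 = -3x^2 + 2x + 161 = (x + 7)(-3x + 23).
So |(-3x^2 + 2x + 1) + 160| = |x + 7|·|-3x + 23|.
Assume first that |x + 7| < 2, so |x| < 9. Then |-3x + 23| ≤ 3·9 + 23 = 50.
Hence |(-3x^2 + 2x + 1) + 160| ≤ 50|x + 7| < eps provided |x + 7| < eps/50.
Choosing delta = min(2, eps/50) ensures both conditions, hence |(-3x^2 + 2x + 1) + 160| < eps.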